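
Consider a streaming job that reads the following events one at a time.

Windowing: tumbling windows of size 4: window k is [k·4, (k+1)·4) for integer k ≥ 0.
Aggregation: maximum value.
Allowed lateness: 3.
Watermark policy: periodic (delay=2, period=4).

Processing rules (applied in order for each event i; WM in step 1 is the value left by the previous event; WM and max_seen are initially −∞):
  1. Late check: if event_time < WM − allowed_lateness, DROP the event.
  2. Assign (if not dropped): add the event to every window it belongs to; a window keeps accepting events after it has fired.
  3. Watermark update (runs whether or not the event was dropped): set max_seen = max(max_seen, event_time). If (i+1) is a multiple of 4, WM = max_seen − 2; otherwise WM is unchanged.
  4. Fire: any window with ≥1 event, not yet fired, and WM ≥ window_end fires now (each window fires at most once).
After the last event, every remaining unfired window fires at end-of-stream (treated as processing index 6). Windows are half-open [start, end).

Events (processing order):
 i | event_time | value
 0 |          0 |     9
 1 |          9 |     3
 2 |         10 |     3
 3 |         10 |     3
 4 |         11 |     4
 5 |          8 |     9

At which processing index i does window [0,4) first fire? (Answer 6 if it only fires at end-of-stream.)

i=0 t=0 v=9: → [0,4); WM=−∞
i=1 t=9 v=3: → [8,12); WM=−∞
i=2 t=10 v=3: → [8,12); WM=−∞
i=3 t=10 v=3: → [8,12); WM=8; [0,4) fires=9
i=4 t=11 v=4: → [8,12); WM=8
i=5 t=8 v=9: → [8,12); WM=8

3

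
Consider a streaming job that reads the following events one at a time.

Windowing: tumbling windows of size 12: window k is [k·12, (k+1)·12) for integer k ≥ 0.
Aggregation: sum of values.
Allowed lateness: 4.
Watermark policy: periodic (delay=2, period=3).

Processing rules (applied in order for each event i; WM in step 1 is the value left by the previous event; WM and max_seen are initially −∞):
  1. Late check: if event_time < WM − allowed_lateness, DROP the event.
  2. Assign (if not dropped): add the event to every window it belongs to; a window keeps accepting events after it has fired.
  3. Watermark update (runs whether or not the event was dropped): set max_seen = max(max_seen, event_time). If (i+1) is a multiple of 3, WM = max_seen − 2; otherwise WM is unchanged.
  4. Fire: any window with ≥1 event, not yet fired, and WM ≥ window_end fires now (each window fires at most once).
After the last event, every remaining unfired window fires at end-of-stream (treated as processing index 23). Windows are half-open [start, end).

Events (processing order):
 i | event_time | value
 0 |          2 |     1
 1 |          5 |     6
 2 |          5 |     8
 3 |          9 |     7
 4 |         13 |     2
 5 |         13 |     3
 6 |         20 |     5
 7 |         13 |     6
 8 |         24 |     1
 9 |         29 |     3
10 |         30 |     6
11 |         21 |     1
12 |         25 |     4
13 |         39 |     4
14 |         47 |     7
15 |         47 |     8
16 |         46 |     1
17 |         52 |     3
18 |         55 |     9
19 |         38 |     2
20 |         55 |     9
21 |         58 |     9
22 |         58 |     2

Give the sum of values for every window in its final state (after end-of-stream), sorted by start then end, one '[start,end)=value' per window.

[0,12)=22 [12,24)=17 [24,36)=14 [36,48)=20 [48,60)=32

i=0 t=2 v=1: → [0,12); WM=−∞
i=1 t=5 v=6: → [0,12); WM=−∞
i=2 t=5 v=8: → [0,12); WM=3
i=3 t=9 v=7: → [0,12); WM=3
i=4 t=13 v=2: → [12,24); WM=3
i=5 t=13 v=3: → [12,24); WM=11
i=6 t=20 v=5: → [12,24); WM=11
i=7 t=13 v=6: → [12,24); WM=11
i=8 t=24 v=1: → [24,36); WM=22; [0,12) fires=22
i=9 t=29 v=3: → [24,36); WM=22
i=10 t=30 v=6: → [24,36); WM=22
i=11 t=21 v=1: → [12,24); WM=28; [12,24) fires=17
i=12 t=25 v=4: → [24,36); WM=28
i=13 t=39 v=4: → [36,48); WM=28
i=14 t=47 v=7: → [36,48); WM=45; [24,36) fires=14
i=15 t=47 v=8: → [36,48); WM=45
i=16 t=46 v=1: → [36,48); WM=45
i=17 t=52 v=3: → [48,60); WM=50; [36,48) fires=20
i=18 t=55 v=9: → [48,60); WM=50
i=19 t=38 v=2: DROP (t<50-4); WM=50
i=20 t=55 v=9: → [48,60); WM=53
i=21 t=58 v=9: → [48,60); WM=53
i=22 t=58 v=2: → [48,60); WM=53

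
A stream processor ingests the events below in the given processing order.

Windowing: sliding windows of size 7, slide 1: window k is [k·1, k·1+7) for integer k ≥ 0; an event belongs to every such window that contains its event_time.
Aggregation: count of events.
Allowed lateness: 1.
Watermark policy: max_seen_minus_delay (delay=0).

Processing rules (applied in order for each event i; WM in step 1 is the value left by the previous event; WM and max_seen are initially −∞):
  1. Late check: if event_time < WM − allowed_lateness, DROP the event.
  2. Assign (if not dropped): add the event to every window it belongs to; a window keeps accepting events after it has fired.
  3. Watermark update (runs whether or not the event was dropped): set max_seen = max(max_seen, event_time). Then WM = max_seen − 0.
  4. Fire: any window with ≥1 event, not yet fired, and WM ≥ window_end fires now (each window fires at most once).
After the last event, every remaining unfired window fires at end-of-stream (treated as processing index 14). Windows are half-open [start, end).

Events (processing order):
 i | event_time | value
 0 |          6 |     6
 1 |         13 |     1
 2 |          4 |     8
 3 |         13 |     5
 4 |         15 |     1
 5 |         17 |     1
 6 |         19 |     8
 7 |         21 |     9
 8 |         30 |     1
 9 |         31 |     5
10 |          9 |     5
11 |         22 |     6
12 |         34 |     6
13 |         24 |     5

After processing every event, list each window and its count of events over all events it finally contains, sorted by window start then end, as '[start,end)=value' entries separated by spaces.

i=0 t=6 v=6: → [6,13),[5,12),[4,11),[3,10),[2,9),[1,8),[0,7); WM=6
i=1 t=13 v=1: → [13,20),[12,19),[11,18),[10,17),[9,16),[8,15),[7,14); WM=13; [0,7) fires=1 [1,8) fires=1 [2,9) fires=1 [3,10) fires=1 [4,11) fires=1 [5,12) fires=1 [6,13) fires=1
i=2 t=4 v=8: DROP (t<13-1); WM=13
i=3 t=13 v=5: → [13,20),[12,19),[11,18),[10,17),[9,16),[8,15),[7,14); WM=13
i=4 t=15 v=1: → [15,22),[14,21),[13,20),[12,19),[11,18),[10,17),[9,16); WM=15; [7,14) fires=2 [8,15) fires=2
i=5 t=17 v=1: → [17,24),[16,23),[15,22),[14,21),[13,20),[12,19),[11,18); WM=17; [9,16) fires=3 [10,17) fires=3
i=6 t=19 v=8: → [19,26),[18,25),[17,24),[16,23),[15,22),[14,21),[13,20); WM=19; [11,18) fires=4 [12,19) fires=4
i=7 t=21 v=9: → [21,28),[20,27),[19,26),[18,25),[17,24),[16,23),[15,22); WM=21; [13,20) fires=5 [14,21) fires=3
i=8 t=30 v=1: → [30,37),[29,36),[28,35),[27,34),[26,33),[25,32),[24,31); WM=30; [15,22) fires=4 [16,23) fires=3 [17,24) fires=3 [18,25) fires=2 [19,26) fires=2 [20,27) fires=1 [21,28) fires=1
i=9 t=31 v=5: → [31,38),[30,37),[29,36),[28,35),[27,34),[26,33),[25,32); WM=31; [24,31) fires=1
i=10 t=9 v=5: DROP (t<31-1); WM=31
i=11 t=22 v=6: DROP (t<31-1); WM=31
i=12 t=34 v=6: → [34,41),[33,40),[32,39),[31,38),[30,37),[29,36),[28,35); WM=34; [25,32) fires=2 [26,33) fires=2 [27,34) fires=2
i=13 t=24 v=5: DROP (t<34-1); WM=34

[0,7)=1 [1,8)=1 [2,9)=1 [3,10)=1 [4,11)=1 [5,12)=1 [6,13)=1 [7,14)=2 [8,15)=2 [9,16)=3 [10,17)=3 [11,18)=4 [12,19)=4 [13,20)=5 [14,21)=3 [15,22)=4 [16,23)=3 [17,24)=3 [18,25)=2 [19,26)=2 [20,27)=1 [21,28)=1 [24,31)=1 [25,32)=2 [26,33)=2 [27,34)=2 [28,35)=3 [29,36)=3 [30,37)=3 [31,38)=2 [32,39)=1 [33,40)=1 [34,41)=1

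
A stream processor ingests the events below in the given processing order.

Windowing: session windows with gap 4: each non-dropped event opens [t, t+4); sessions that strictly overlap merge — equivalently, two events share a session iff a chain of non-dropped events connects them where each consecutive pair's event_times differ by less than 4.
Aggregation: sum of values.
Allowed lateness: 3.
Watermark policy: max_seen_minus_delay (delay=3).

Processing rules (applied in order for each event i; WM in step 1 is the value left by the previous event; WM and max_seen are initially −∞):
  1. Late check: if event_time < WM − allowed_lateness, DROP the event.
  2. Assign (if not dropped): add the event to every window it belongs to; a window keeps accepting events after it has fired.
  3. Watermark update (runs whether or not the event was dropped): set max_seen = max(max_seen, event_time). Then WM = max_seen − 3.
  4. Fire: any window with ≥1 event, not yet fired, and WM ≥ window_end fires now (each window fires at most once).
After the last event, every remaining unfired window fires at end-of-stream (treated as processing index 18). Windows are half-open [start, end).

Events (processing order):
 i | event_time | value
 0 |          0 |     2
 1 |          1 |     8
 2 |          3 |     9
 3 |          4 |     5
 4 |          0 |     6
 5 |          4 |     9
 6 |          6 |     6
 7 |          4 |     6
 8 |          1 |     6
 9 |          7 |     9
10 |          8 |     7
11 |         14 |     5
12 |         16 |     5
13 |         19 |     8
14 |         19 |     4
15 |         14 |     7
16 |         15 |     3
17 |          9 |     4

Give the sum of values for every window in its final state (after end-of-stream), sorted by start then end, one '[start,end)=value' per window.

i=0 t=0 v=2: → [0,4); WM=-3
i=1 t=1 v=8: → [0,5); WM=-2
i=2 t=3 v=9: → [0,7); WM=0
i=3 t=4 v=5: → [0,8); WM=1
i=4 t=0 v=6: → [0,8); WM=1
i=5 t=4 v=9: → [0,8); WM=1
i=6 t=6 v=6: → [0,10); WM=3
i=7 t=4 v=6: → [0,10); WM=3
i=8 t=1 v=6: → [0,10); WM=3
i=9 t=7 v=9: → [0,11); WM=4
i=10 t=8 v=7: → [0,12); WM=5
i=11 t=14 v=5: → [14,18); WM=11
i=12 t=16 v=5: → [14,20); WM=13
i=13 t=19 v=8: → [14,23); WM=16
i=14 t=19 v=4: → [14,23); WM=16
i=15 t=14 v=7: → [14,23); WM=16
i=16 t=15 v=3: → [14,23); WM=16
i=17 t=9 v=4: DROP (t<16-3); WM=16

[0,12)=73 [14,23)=32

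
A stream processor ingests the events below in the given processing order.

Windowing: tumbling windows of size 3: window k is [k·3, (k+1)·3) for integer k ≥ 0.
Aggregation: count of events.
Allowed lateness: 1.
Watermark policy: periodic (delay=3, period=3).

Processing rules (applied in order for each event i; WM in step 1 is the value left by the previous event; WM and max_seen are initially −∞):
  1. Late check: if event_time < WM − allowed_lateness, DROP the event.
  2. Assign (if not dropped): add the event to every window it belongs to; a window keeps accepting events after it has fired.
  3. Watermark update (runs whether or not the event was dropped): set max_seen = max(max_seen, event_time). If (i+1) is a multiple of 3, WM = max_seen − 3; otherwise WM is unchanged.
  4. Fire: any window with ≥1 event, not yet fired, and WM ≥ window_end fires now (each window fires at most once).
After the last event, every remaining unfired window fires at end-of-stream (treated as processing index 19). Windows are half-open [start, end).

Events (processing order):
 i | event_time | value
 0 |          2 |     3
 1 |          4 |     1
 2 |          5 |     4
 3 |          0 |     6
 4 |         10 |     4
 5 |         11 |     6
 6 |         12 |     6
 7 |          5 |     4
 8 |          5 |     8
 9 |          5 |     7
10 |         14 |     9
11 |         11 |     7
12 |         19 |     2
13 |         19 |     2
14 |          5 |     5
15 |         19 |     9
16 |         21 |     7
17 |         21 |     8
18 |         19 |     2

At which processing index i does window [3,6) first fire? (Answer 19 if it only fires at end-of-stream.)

i=0 t=2 v=3: → [0,3); WM=−∞
i=1 t=4 v=1: → [3,6); WM=−∞
i=2 t=5 v=4: → [3,6); WM=2
i=3 t=0 v=6: DROP (t<2-1); WM=2
i=4 t=10 v=4: → [9,12); WM=2
i=5 t=11 v=6: → [9,12); WM=8; [0,3) fires=1 [3,6) fires=2
i=6 t=12 v=6: → [12,15); WM=8
i=7 t=5 v=4: DROP (t<8-1); WM=8
i=8 t=5 v=8: DROP (t<8-1); WM=9
i=9 t=5 v=7: DROP (t<9-1); WM=9
i=10 t=14 v=9: → [12,15); WM=9
i=11 t=11 v=7: → [9,12); WM=11
i=12 t=19 v=2: → [18,21); WM=11
i=13 t=19 v=2: → [18,21); WM=11
i=14 t=5 v=5: DROP (t<11-1); WM=16; [9,12) fires=3 [12,15) fires=2
i=15 t=19 v=9: → [18,21); WM=16
i=16 t=21 v=7: → [21,24); WM=16
i=17 t=21 v=8: → [21,24); WM=18
i=18 t=19 v=2: → [18,21); WM=18

5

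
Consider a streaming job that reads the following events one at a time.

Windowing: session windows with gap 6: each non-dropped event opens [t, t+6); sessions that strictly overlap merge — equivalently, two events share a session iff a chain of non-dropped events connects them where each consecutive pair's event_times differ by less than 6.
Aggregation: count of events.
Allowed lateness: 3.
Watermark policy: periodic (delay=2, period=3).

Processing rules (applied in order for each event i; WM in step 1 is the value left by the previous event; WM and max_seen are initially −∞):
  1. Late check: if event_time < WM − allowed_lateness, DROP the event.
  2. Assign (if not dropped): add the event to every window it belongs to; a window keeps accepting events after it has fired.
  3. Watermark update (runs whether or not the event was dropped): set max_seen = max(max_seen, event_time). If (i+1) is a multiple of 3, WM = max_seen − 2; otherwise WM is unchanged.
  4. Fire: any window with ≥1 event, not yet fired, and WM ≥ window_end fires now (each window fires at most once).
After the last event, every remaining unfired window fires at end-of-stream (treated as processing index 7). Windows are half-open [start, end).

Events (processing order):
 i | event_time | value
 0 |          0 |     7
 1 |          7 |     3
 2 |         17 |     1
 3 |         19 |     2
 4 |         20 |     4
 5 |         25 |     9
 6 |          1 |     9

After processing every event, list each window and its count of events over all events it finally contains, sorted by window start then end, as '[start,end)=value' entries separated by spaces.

[0,6)=1 [7,13)=1 [17,31)=4

i=0 t=0 v=7: → [0,6); WM=−∞
i=1 t=7 v=3: → [7,13); WM=−∞
i=2 t=17 v=1: → [17,23); WM=15
i=3 t=19 v=2: → [17,25); WM=15
i=4 t=20 v=4: → [17,26); WM=15
i=5 t=25 v=9: → [17,31); WM=23
i=6 t=1 v=9: DROP (t<23-3); WM=23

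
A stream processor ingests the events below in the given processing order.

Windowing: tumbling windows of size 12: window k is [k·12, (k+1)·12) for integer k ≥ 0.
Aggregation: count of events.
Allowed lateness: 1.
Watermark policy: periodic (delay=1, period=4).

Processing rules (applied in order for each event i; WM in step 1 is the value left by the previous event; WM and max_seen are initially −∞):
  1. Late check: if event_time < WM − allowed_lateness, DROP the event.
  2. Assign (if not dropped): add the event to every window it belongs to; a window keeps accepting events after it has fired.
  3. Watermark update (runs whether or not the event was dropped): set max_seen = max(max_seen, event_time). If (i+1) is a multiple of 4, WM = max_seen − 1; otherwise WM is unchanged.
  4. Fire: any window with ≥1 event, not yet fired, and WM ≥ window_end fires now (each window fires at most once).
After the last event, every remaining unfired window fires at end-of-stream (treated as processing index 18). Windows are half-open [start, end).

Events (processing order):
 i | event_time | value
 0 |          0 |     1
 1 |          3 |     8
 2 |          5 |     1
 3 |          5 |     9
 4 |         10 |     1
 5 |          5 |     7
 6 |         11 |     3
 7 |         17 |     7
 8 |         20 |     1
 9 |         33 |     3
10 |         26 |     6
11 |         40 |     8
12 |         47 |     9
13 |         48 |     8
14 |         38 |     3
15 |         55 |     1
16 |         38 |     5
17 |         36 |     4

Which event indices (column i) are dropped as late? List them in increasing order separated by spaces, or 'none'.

i=0 t=0 v=1: → [0,12); WM=−∞
i=1 t=3 v=8: → [0,12); WM=−∞
i=2 t=5 v=1: → [0,12); WM=−∞
i=3 t=5 v=9: → [0,12); WM=4
i=4 t=10 v=1: → [0,12); WM=4
i=5 t=5 v=7: → [0,12); WM=4
i=6 t=11 v=3: → [0,12); WM=4
i=7 t=17 v=7: → [12,24); WM=16; [0,12) fires=7
i=8 t=20 v=1: → [12,24); WM=16
i=9 t=33 v=3: → [24,36); WM=16
i=10 t=26 v=6: → [24,36); WM=16
i=11 t=40 v=8: → [36,48); WM=39; [12,24) fires=2 [24,36) fires=2
i=12 t=47 v=9: → [36,48); WM=39
i=13 t=48 v=8: → [48,60); WM=39
i=14 t=38 v=3: → [36,48); WM=39
i=15 t=55 v=1: → [48,60); WM=54; [36,48) fires=3
i=16 t=38 v=5: DROP (t<54-1); WM=54
i=17 t=36 v=4: DROP (t<54-1); WM=54

16 17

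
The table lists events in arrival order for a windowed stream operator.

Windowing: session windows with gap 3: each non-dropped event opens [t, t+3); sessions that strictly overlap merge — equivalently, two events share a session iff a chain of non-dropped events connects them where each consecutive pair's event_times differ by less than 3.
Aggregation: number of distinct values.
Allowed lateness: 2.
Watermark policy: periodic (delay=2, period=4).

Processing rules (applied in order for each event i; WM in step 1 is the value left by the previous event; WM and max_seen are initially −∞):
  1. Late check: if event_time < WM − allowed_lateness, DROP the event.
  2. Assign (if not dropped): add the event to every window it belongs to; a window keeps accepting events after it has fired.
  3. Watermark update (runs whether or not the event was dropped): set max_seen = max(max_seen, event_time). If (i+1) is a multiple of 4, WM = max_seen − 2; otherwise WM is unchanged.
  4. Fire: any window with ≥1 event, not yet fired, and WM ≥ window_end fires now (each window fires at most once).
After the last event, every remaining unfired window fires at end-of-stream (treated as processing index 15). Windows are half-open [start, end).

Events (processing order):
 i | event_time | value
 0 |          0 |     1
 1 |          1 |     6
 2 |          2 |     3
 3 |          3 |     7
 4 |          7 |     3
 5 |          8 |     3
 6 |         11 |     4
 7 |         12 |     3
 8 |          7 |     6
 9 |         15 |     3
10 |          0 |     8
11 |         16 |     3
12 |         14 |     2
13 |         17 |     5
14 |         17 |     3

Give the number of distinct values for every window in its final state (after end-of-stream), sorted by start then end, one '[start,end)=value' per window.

i=0 t=0 v=1: → [0,3); WM=−∞
i=1 t=1 v=6: → [0,4); WM=−∞
i=2 t=2 v=3: → [0,5); WM=−∞
i=3 t=3 v=7: → [0,6); WM=1
i=4 t=7 v=3: → [7,10); WM=1
i=5 t=8 v=3: → [7,11); WM=1
i=6 t=11 v=4: → [11,14); WM=1
i=7 t=12 v=3: → [11,15); WM=10
i=8 t=7 v=6: DROP (t<10-2); WM=10
i=9 t=15 v=3: → [15,18); WM=10
i=10 t=0 v=8: DROP (t<10-2); WM=10
i=11 t=16 v=3: → [15,19); WM=14
i=12 t=14 v=2: → [11,19); WM=14
i=13 t=17 v=5: → [11,20); WM=14
i=14 t=17 v=3: → [11,20); WM=14

[0,6)=4 [7,11)=1 [11,20)=4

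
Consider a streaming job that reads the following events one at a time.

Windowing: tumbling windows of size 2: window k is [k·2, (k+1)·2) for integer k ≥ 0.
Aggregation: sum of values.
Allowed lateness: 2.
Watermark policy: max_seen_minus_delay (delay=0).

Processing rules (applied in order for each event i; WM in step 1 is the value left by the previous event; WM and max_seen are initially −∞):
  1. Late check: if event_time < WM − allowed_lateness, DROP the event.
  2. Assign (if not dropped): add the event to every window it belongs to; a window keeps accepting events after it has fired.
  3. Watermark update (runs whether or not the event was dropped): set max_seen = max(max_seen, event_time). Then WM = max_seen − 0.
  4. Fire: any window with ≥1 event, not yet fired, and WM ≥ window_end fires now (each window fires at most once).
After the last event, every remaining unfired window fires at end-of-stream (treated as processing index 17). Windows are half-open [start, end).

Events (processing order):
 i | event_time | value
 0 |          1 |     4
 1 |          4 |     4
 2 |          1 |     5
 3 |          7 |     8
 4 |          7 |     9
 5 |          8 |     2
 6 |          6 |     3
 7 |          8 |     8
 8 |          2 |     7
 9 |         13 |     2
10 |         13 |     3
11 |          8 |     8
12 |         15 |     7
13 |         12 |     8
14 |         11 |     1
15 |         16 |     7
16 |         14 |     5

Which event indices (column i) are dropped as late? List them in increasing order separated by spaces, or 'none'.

2 8 11 13 14

i=0 t=1 v=4: → [0,2); WM=1
i=1 t=4 v=4: → [4,6); WM=4; [0,2) fires=4
i=2 t=1 v=5: DROP (t<4-2); WM=4
i=3 t=7 v=8: → [6,8); WM=7; [4,6) fires=4
i=4 t=7 v=9: → [6,8); WM=7
i=5 t=8 v=2: → [8,10); WM=8; [6,8) fires=17
i=6 t=6 v=3: → [6,8); WM=8
i=7 t=8 v=8: → [8,10); WM=8
i=8 t=2 v=7: DROP (t<8-2); WM=8
i=9 t=13 v=2: → [12,14); WM=13; [8,10) fires=10
i=10 t=13 v=3: → [12,14); WM=13
i=11 t=8 v=8: DROP (t<13-2); WM=13
i=12 t=15 v=7: → [14,16); WM=15; [12,14) fires=5
i=13 t=12 v=8: DROP (t<15-2); WM=15
i=14 t=11 v=1: DROP (t<15-2); WM=15
i=15 t=16 v=7: → [16,18); WM=16; [14,16) fires=7
i=16 t=14 v=5: → [14,16); WM=16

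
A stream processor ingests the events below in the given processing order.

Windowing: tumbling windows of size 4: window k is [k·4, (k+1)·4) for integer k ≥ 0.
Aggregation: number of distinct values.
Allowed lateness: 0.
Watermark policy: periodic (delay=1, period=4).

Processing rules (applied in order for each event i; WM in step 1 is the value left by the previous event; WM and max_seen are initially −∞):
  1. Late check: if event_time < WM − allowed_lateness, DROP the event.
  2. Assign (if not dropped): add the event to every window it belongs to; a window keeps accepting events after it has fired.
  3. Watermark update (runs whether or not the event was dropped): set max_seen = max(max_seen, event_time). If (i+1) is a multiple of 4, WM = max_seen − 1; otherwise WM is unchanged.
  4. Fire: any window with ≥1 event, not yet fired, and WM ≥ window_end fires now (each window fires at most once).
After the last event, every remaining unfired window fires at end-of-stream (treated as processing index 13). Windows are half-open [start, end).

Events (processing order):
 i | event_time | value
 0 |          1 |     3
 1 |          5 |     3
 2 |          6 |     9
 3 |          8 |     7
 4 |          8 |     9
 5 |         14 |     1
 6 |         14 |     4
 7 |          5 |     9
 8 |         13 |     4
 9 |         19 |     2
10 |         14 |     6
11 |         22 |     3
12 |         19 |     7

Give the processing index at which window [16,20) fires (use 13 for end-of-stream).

11

i=0 t=1 v=3: → [0,4); WM=−∞
i=1 t=5 v=3: → [4,8); WM=−∞
i=2 t=6 v=9: → [4,8); WM=−∞
i=3 t=8 v=7: → [8,12); WM=7; [0,4) fires=1
i=4 t=8 v=9: → [8,12); WM=7
i=5 t=14 v=1: → [12,16); WM=7
i=6 t=14 v=4: → [12,16); WM=7
i=7 t=5 v=9: DROP (t<7-0); WM=13; [4,8) fires=2 [8,12) fires=2
i=8 t=13 v=4: → [12,16); WM=13
i=9 t=19 v=2: → [16,20); WM=13
i=10 t=14 v=6: → [12,16); WM=13
i=11 t=22 v=3: → [20,24); WM=21; [12,16) fires=3 [16,20) fires=1
i=12 t=19 v=7: DROP (t<21-0); WM=21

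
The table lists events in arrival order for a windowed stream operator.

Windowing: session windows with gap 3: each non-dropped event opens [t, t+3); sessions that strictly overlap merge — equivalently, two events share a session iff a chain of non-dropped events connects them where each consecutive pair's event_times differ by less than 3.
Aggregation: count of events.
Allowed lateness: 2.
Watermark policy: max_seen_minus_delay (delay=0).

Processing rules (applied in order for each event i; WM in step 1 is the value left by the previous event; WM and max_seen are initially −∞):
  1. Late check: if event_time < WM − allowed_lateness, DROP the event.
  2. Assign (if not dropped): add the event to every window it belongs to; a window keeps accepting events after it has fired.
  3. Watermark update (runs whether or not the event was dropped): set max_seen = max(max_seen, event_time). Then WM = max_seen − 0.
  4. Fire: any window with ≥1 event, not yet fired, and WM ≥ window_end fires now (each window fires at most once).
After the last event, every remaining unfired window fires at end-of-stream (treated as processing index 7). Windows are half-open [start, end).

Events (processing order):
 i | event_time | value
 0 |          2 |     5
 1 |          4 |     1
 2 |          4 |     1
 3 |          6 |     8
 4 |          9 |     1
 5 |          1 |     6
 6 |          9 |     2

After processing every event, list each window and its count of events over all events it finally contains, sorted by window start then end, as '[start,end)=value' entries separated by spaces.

[2,9)=4 [9,12)=2

i=0 t=2 v=5: → [2,5); WM=2
i=1 t=4 v=1: → [2,7); WM=4
i=2 t=4 v=1: → [2,7); WM=4
i=3 t=6 v=8: → [2,9); WM=6
i=4 t=9 v=1: → [9,12); WM=9
i=5 t=1 v=6: DROP (t<9-2); WM=9
i=6 t=9 v=2: → [9,12); WM=9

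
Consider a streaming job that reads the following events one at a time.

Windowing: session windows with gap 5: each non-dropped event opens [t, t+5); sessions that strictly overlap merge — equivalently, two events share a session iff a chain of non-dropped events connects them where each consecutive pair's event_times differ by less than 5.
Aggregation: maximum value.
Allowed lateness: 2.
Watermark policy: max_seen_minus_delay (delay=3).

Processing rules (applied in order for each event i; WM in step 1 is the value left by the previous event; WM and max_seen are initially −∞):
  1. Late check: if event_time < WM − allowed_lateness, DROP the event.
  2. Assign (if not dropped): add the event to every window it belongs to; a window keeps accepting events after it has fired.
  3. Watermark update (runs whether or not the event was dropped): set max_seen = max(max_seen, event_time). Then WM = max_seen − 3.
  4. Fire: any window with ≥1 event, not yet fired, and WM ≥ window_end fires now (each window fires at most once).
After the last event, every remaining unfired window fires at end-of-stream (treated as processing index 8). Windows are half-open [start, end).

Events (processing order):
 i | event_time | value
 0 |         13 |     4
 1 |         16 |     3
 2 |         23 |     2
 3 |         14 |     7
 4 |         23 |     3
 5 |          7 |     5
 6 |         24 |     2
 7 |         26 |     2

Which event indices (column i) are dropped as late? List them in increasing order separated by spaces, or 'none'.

i=0 t=13 v=4: → [13,18); WM=10
i=1 t=16 v=3: → [13,21); WM=13
i=2 t=23 v=2: → [23,28); WM=20
i=3 t=14 v=7: DROP (t<20-2); WM=20
i=4 t=23 v=3: → [23,28); WM=20
i=5 t=7 v=5: DROP (t<20-2); WM=20
i=6 t=24 v=2: → [23,29); WM=21
i=7 t=26 v=2: → [23,31); WM=23

3 5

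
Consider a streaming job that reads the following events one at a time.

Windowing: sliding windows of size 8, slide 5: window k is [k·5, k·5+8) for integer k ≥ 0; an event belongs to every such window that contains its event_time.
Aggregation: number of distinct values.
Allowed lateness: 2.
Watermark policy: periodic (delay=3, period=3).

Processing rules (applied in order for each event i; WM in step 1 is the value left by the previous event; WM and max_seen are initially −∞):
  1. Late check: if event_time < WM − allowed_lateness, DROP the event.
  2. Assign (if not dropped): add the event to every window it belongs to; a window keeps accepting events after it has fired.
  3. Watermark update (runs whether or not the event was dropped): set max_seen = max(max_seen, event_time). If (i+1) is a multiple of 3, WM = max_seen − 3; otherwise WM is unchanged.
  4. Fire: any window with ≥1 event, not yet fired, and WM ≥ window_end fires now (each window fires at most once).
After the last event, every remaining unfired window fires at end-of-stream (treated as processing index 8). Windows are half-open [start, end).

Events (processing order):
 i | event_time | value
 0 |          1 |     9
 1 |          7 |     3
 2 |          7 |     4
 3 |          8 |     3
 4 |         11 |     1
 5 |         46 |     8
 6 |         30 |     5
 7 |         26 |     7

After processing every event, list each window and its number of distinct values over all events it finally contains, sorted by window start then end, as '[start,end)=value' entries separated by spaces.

i=0 t=1 v=9: → [0,8); WM=−∞
i=1 t=7 v=3: → [5,13),[0,8); WM=−∞
i=2 t=7 v=4: → [5,13),[0,8); WM=4
i=3 t=8 v=3: → [5,13); WM=4
i=4 t=11 v=1: → [10,18),[5,13); WM=4
i=5 t=46 v=8: → [45,53),[40,48); WM=43; [0,8) fires=3 [5,13) fires=3 [10,18) fires=1
i=6 t=30 v=5: DROP (t<43-2); WM=43
i=7 t=26 v=7: DROP (t<43-2); WM=43

[0,8)=3 [5,13)=3 [10,18)=1 [40,48)=1 [45,53)=1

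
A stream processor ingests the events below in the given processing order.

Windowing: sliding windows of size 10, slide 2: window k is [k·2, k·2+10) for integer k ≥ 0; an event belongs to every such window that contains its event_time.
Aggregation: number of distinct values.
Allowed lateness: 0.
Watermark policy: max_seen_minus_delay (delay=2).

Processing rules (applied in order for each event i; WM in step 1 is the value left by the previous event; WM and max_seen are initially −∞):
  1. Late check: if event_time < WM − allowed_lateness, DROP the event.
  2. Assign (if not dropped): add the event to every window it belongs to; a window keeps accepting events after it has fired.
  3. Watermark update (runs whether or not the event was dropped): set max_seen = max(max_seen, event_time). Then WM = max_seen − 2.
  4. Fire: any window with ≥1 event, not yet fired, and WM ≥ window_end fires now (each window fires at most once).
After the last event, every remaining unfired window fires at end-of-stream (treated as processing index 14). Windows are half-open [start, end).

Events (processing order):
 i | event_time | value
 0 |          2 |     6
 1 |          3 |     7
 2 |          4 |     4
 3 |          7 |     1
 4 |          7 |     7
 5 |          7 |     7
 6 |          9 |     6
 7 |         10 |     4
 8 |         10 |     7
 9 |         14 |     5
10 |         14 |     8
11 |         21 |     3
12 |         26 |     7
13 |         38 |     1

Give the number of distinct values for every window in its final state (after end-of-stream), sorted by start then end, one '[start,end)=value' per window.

i=0 t=2 v=6: → [2,12),[0,10); WM=0
i=1 t=3 v=7: → [2,12),[0,10); WM=1
i=2 t=4 v=4: → [4,14),[2,12),[0,10); WM=2
i=3 t=7 v=1: → [6,16),[4,14),[2,12),[0,10); WM=5
i=4 t=7 v=7: → [6,16),[4,14),[2,12),[0,10); WM=5
i=5 t=7 v=7: → [6,16),[4,14),[2,12),[0,10); WM=5
i=6 t=9 v=6: → [8,18),[6,16),[4,14),[2,12),[0,10); WM=7
i=7 t=10 v=4: → [10,20),[8,18),[6,16),[4,14),[2,12); WM=8
i=8 t=10 v=7: → [10,20),[8,18),[6,16),[4,14),[2,12); WM=8
i=9 t=14 v=5: → [14,24),[12,22),[10,20),[8,18),[6,16); WM=12; [0,10) fires=4 [2,12) fires=4
i=10 t=14 v=8: → [14,24),[12,22),[10,20),[8,18),[6,16); WM=12
i=11 t=21 v=3: → [20,30),[18,28),[16,26),[14,24),[12,22); WM=19; [4,14) fires=4 [6,16) fires=6 [8,18) fires=5
i=12 t=26 v=7: → [26,36),[24,34),[22,32),[20,30),[18,28); WM=24; [10,20) fires=4 [12,22) fires=3 [14,24) fires=3
i=13 t=38 v=1: → [38,48),[36,46),[34,44),[32,42),[30,40); WM=36; [16,26) fires=1 [18,28) fires=2 [20,30) fires=2 [22,32) fires=1 [24,34) fires=1 [26,36) fires=1

[0,10)=4 [2,12)=4 [4,14)=4 [6,16)=6 [8,18)=5 [10,20)=4 [12,22)=3 [14,24)=3 [16,26)=1 [18,28)=2 [20,30)=2 [22,32)=1 [24,34)=1 [26,36)=1 [30,40)=1 [32,42)=1 [34,44)=1 [36,46)=1 [38,48)=1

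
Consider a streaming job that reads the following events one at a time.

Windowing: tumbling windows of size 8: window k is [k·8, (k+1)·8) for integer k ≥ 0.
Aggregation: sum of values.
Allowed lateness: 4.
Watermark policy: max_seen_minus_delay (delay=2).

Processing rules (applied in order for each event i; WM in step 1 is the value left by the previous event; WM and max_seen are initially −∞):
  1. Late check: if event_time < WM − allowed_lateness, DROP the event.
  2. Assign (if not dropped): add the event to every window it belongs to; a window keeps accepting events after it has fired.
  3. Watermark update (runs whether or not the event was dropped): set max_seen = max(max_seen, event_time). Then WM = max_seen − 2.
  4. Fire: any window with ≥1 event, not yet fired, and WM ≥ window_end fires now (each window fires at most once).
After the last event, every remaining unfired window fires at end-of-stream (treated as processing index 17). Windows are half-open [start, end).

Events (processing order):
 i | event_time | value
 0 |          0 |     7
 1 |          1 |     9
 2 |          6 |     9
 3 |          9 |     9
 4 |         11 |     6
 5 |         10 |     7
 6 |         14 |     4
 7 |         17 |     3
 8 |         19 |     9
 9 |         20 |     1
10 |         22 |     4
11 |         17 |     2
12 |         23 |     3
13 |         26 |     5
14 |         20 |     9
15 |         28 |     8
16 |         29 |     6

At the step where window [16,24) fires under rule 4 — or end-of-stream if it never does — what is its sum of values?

22

i=0 t=0 v=7: → [0,8); WM=-2
i=1 t=1 v=9: → [0,8); WM=-1
i=2 t=6 v=9: → [0,8); WM=4
i=3 t=9 v=9: → [8,16); WM=7
i=4 t=11 v=6: → [8,16); WM=9; [0,8) fires=25
i=5 t=10 v=7: → [8,16); WM=9
i=6 t=14 v=4: → [8,16); WM=12
i=7 t=17 v=3: → [16,24); WM=15
i=8 t=19 v=9: → [16,24); WM=17; [8,16) fires=26
i=9 t=20 v=1: → [16,24); WM=18
i=10 t=22 v=4: → [16,24); WM=20
i=11 t=17 v=2: → [16,24); WM=20
i=12 t=23 v=3: → [16,24); WM=21
i=13 t=26 v=5: → [24,32); WM=24; [16,24) fires=22
i=14 t=20 v=9: → [16,24); WM=24
i=15 t=28 v=8: → [24,32); WM=26
i=16 t=29 v=6: → [24,32); WM=27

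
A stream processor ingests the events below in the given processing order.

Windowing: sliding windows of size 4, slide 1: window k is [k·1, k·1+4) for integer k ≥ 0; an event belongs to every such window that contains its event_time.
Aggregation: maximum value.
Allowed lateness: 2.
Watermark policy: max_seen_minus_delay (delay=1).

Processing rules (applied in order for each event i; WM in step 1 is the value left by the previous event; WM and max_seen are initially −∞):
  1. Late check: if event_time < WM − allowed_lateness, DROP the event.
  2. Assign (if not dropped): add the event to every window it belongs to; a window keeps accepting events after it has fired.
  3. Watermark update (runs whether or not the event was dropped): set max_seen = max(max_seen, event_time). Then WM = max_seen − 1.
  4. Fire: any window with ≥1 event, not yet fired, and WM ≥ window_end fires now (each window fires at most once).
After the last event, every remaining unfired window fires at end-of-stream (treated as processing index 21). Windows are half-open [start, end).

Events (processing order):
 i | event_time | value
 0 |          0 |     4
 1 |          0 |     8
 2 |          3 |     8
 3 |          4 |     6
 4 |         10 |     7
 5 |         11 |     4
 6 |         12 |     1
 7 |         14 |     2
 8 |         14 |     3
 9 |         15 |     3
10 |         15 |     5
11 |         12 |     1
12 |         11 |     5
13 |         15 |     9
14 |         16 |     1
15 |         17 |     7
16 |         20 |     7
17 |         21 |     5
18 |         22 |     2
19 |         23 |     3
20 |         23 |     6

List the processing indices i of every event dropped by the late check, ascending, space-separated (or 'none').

12

i=0 t=0 v=4: → [0,4); WM=-1
i=1 t=0 v=8: → [0,4); WM=-1
i=2 t=3 v=8: → [3,7),[2,6),[1,5),[0,4); WM=2
i=3 t=4 v=6: → [4,8),[3,7),[2,6),[1,5); WM=3
i=4 t=10 v=7: → [10,14),[9,13),[8,12),[7,11); WM=9; [0,4) fires=8 [1,5) fires=8 [2,6) fires=8 [3,7) fires=8 [4,8) fires=6
i=5 t=11 v=4: → [11,15),[10,14),[9,13),[8,12); WM=10
i=6 t=12 v=1: → [12,16),[11,15),[10,14),[9,13); WM=11; [7,11) fires=7
i=7 t=14 v=2: → [14,18),[13,17),[12,16),[11,15); WM=13; [8,12) fires=7 [9,13) fires=7
i=8 t=14 v=3: → [14,18),[13,17),[12,16),[11,15); WM=13
i=9 t=15 v=3: → [15,19),[14,18),[13,17),[12,16); WM=14; [10,14) fires=7
i=10 t=15 v=5: → [15,19),[14,18),[13,17),[12,16); WM=14
i=11 t=12 v=1: → [12,16),[11,15),[10,14),[9,13); WM=14
i=12 t=11 v=5: DROP (t<14-2); WM=14
i=13 t=15 v=9: → [15,19),[14,18),[13,17),[12,16); WM=14
i=14 t=16 v=1: → [16,20),[15,19),[14,18),[13,17); WM=15; [11,15) fires=4
i=15 t=17 v=7: → [17,21),[16,20),[15,19),[14,18); WM=16; [12,16) fires=9
i=16 t=20 v=7: → [20,24),[19,23),[18,22),[17,21); WM=19; [13,17) fires=9 [14,18) fires=9 [15,19) fires=9
i=17 t=21 v=5: → [21,25),[20,24),[19,23),[18,22); WM=20; [16,20) fires=7
i=18 t=22 v=2: → [22,26),[21,25),[20,24),[19,23); WM=21; [17,21) fires=7
i=19 t=23 v=3: → [23,27),[22,26),[21,25),[20,24); WM=22; [18,22) fires=7
i=20 t=23 v=6: → [23,27),[22,26),[21,25),[20,24); WM=22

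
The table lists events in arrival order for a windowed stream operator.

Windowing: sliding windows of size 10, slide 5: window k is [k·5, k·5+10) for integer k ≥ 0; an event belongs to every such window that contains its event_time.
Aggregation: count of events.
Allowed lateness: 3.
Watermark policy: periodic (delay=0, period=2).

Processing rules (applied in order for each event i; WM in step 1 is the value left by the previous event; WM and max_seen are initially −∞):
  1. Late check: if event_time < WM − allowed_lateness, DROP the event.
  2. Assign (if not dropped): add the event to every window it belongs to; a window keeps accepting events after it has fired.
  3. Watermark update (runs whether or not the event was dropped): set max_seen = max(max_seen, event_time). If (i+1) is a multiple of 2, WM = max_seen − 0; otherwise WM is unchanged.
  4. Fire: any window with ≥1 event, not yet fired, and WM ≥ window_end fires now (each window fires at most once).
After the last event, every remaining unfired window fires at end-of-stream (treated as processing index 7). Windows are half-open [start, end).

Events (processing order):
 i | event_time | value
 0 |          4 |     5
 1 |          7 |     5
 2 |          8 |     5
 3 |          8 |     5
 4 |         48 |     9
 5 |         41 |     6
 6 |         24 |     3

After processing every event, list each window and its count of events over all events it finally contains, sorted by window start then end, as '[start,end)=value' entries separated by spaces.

i=0 t=4 v=5: → [0,10); WM=−∞
i=1 t=7 v=5: → [5,15),[0,10); WM=7
i=2 t=8 v=5: → [5,15),[0,10); WM=7
i=3 t=8 v=5: → [5,15),[0,10); WM=8
i=4 t=48 v=9: → [45,55),[40,50); WM=8
i=5 t=41 v=6: → [40,50),[35,45); WM=48; [0,10) fires=4 [5,15) fires=3 [35,45) fires=1
i=6 t=24 v=3: DROP (t<48-3); WM=48

[0,10)=4 [5,15)=3 [35,45)=1 [40,50)=2 [45,55)=1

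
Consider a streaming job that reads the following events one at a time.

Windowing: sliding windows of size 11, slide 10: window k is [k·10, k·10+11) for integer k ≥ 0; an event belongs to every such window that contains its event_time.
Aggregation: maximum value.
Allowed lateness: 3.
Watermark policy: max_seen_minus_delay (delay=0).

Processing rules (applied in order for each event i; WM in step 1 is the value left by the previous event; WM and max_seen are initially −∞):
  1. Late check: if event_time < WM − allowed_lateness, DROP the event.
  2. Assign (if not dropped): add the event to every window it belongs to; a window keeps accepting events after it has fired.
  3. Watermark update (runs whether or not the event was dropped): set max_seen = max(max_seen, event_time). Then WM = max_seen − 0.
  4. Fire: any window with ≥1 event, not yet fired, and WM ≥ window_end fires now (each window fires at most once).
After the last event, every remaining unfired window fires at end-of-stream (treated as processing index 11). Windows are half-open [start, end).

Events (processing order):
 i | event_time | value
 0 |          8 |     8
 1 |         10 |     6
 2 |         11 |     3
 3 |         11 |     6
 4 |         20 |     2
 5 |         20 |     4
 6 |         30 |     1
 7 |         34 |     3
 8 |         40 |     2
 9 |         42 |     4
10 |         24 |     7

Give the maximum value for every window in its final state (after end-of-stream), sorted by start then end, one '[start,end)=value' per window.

[0,11)=8 [10,21)=6 [20,31)=4 [30,41)=3 [40,51)=4

i=0 t=8 v=8: → [0,11); WM=8
i=1 t=10 v=6: → [10,21),[0,11); WM=10
i=2 t=11 v=3: → [10,21); WM=11; [0,11) fires=8
i=3 t=11 v=6: → [10,21); WM=11
i=4 t=20 v=2: → [20,31),[10,21); WM=20
i=5 t=20 v=4: → [20,31),[10,21); WM=20
i=6 t=30 v=1: → [30,41),[20,31); WM=30; [10,21) fires=6
i=7 t=34 v=3: → [30,41); WM=34; [20,31) fires=4
i=8 t=40 v=2: → [40,51),[30,41); WM=40
i=9 t=42 v=4: → [40,51); WM=42; [30,41) fires=3
i=10 t=24 v=7: DROP (t<42-3); WM=42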